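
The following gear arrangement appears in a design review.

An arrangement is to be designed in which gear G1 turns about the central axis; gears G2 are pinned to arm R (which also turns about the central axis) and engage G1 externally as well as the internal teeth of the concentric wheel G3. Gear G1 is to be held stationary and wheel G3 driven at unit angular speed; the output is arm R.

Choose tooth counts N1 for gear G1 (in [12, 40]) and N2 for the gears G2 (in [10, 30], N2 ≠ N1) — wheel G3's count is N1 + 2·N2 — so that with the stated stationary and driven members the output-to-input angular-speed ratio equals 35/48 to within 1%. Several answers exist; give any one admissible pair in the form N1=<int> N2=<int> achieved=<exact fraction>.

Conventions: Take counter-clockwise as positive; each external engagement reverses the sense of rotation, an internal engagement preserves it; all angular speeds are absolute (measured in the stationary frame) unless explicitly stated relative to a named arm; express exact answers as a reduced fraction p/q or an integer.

N1=13 N2=11 achieved=35/48

design class (target 35/48): planetary set
Willis with ω_sun = 0: ω_arm/ω_ring = N3/(N1+N3); set equal to 35/48  ⇒  N3/N1 = (35/48)/(1 − 35/48) = 35/13
N3 = N1 + 2·N2  ⇒  N2/N1 = (N3/N1 − 1)/2 = (35/13 − 1)/2 = 11/13
smallest multiple with N1 ≥ 12 and N2 ≥ 10: k = 1  ⇒  N1 = 1·13 = 13, N2 = 1·11 = 11 (N1 ≤ 40, N2 ≤ 30, N2 ≠ N1 ✓), N3 = 13 + 2·11 = 35
check: N3/(N1+N3) with N1 = 13, N3 = 35 gives 35/48; |achieved − target| = 0 ≤ 7/960 ✓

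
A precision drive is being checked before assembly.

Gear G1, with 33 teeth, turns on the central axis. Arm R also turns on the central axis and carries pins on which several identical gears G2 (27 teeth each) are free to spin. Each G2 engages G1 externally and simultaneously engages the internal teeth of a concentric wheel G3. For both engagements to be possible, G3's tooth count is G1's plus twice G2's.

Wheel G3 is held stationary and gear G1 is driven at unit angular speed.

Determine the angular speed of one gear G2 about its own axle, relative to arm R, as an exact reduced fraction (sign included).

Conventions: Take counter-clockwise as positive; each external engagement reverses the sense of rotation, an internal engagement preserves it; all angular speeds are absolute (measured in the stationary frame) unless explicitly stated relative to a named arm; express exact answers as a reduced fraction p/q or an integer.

topology: planetary set — G1 33T / G2 27T / G3 87T, arm = carrier (Willis)
ring teeth: 33 + 2·27 = 87
33(ω_sun−ω_arm) = −87(ω_ring−ω_arm),  ω_ring = 0, ω_sun = 1
33(1−ω_arm) = −87(0−ω_arm)  ⇒  120·ω_arm = 33  ⇒  ω_arm = 11/40
sun–planet mesh: 33·(1−11/40) = −27·(ω_p−ω_arm)  ⇒  ω_p−ω_arm = -319/360
exact speed ratio = -319/360

-319/360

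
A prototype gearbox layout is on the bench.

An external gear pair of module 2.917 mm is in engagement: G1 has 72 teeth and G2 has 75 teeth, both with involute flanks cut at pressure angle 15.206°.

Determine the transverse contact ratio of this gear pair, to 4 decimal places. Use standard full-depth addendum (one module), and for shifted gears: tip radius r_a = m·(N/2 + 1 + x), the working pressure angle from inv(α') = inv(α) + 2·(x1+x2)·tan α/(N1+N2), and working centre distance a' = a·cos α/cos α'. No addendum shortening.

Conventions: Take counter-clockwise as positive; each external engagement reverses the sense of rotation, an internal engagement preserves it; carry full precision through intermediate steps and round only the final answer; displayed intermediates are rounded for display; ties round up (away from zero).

2.1768

class = single-mesh tooth geometry [involute pair 72T × 75T, m = 2.917]
base radii: r_b1 = 101.335428, r_b2 = 105.557738
tip radii: r_a1 = 107.929000, r_a2 = 112.304500
no profile shift: α' = α, a' = a
action lengths: √(r_a1²−r_b1²) = 37.145659, √(r_a2²−r_b2²) = 38.338815
base pitch p_b = π·m·cos α = 8.843184
CR = (37.145659 + 38.338815 − 214.399500·sin 15.20600°)/8.843184 = 2.176770
contact ratio ≈ 2.1768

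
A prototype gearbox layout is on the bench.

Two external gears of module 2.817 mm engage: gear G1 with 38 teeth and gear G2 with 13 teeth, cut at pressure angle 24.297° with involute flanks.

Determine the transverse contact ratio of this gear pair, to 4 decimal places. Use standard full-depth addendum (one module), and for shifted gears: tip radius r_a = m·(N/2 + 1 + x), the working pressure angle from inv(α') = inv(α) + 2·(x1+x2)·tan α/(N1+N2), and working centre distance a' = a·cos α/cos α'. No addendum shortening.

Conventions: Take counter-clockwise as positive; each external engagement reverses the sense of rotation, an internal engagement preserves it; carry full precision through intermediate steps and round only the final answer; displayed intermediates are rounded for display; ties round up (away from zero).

1.4364

topology: single-mesh involute geometry — m = 2.817, 38T/13T pair
base radii: r_b1 = 48.782191, r_b2 = 16.688644
tip radii: r_a1 = 56.340000, r_a2 = 21.127500
no profile shift: α' = α, a' = a
action lengths: √(r_a1²−r_b1²) = 28.186760, √(r_a2²−r_b2²) = 12.956096
base pitch p_b = π·m·cos α = 8.065988
CR = (28.186760 + 12.956096 − 71.833500·sin 24.29700°)/8.065988 = 1.436373
contact ratio ≈ 1.4364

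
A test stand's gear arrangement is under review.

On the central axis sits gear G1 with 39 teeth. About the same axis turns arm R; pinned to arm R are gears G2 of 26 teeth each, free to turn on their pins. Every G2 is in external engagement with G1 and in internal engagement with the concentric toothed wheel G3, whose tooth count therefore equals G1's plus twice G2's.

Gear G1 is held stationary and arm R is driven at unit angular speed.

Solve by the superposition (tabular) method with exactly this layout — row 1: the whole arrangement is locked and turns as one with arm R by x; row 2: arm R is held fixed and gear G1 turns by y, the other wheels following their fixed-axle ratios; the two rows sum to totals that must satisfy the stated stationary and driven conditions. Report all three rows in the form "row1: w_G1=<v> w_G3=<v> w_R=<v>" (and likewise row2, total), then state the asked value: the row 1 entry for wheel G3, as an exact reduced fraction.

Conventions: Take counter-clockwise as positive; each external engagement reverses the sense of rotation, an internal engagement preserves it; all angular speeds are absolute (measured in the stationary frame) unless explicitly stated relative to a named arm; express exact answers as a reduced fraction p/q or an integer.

row1: w_G1=1 w_G3=1 w_R=1
row2: w_G1=-1 w_G3=3/7 w_R=0
total: w_G1=0 w_G3=10/7 w_R=1
asked value: 1

recognized (axles ride arm R): planetary set, 39/26/91 teeth
row 1: whole set turns with the arm by x
superposition row 2 [arm held]: sun y, ring −(39/91)·y, arm 0
boundary: total ω_sun = x + y = 0 and total ω_arm = x = 1  ⇒  y = -1, x = 1
row 2 ring = −(39/91)·(-1) = 3/7
totals (row 1 + row 2): sun 1 + (-1) = 0, ring 1 + 3/7 = 10/7, arm 1 + 0 = 1
asked cell (row1, ring) = 1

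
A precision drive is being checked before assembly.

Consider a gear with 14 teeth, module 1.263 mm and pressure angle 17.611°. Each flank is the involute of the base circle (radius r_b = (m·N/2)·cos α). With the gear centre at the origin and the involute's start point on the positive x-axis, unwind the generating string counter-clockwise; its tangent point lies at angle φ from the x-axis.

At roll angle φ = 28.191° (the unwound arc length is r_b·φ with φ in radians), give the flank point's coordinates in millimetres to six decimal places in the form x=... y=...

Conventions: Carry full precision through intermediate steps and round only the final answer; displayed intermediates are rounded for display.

topology: single-mesh involute geometry — m = 1.263, N = 14
pitch radius r_p = m·N/2 = 1.263·14/2 = 8.841000
base radius r_b = r_p·cos α = 8.841000·cos 17.611° = 8.426645
roll angle φ = 28.191° = 0.49202577 rad
x = r_b·(cos φ + φ·sin φ) = 9.385738
y = r_b·(sin φ − φ·cos φ) = 0.326548

x=9.385738 y=0.326548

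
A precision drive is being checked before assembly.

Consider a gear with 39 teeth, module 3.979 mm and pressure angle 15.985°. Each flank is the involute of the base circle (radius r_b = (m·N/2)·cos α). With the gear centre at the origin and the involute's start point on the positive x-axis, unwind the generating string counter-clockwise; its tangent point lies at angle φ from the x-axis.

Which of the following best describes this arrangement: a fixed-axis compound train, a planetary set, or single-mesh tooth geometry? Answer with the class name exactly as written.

single-mesh tooth geometry

class = single-mesh tooth geometry [base-circle involute, m = 3.979, 39T]
classification: single-mesh tooth geometry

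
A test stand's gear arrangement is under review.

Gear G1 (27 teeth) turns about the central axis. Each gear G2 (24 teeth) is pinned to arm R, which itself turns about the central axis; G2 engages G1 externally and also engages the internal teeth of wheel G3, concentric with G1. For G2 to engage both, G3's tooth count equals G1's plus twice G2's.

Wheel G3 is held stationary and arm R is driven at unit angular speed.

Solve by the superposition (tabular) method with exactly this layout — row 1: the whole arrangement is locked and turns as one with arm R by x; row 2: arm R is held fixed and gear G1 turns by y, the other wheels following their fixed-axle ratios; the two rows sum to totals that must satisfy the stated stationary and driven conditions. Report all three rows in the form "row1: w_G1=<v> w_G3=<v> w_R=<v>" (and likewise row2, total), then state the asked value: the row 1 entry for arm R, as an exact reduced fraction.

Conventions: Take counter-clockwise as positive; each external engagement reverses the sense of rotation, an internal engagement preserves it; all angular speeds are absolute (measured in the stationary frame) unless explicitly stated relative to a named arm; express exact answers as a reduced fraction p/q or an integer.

row1: w_G1=1 w_G3=1 w_R=1
row2: w_G1=25/9 w_G3=-1 w_R=0
total: w_G1=34/9 w_G3=0 w_R=1
asked value: 1

topology: planetary set — G1 27T / G2 24T / G3 75T, arm = carrier (Willis)
superposition row 1 [locked train]: every member turns x
row 2 (arm held, sun turns y): ω_ring = −(27/75)·y, ω_arm = 0
boundary: total ω_ring = x − (27/75)·y = 0 and total ω_arm = x = 1  ⇒  y = 25/9, x = 1
row 2 ring = −(27/75)·25/9 = -1
totals (row 1 + row 2): sun 1 + 25/9 = 34/9, ring 1 + (-1) = 0, arm 1 + 0 = 1
asked cell (row1, arm) = 1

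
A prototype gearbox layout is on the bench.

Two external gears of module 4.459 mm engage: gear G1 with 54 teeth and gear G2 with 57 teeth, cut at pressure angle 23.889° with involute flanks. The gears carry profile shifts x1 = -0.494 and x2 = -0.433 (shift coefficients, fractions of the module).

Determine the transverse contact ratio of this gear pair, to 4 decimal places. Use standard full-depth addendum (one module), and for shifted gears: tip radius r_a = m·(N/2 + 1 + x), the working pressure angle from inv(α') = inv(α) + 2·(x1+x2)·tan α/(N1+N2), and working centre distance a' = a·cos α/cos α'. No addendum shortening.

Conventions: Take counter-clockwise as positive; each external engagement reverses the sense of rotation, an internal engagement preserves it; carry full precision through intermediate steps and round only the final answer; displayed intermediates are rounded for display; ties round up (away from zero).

class = single-mesh tooth geometry [involute pair 54T × 57T, m = 4.459]
base radii: r_b1 = 110.079139, r_b2 = 116.194646
tip radii: r_a1 = 122.649254, r_a2 = 129.609753
inv(α') = inv(23.889°) + 2·(-0.494-0.433)·tan α/(54+57) = 0.01856985  ⇒  α' = 21.46492°
a' = a·cos α / cos α' = 247.4745·cos 23.889°/cos 21.46492° = 243.137353
action lengths: √(r_a1²−r_b1²) = 54.087177, √(r_a2²−r_b2²) = 57.423795
base pitch p_b = π·m·cos α = 12.808289
CR = (54.087177 + 57.423795 − 243.137353·sin 21.46492°)/12.808289 = 1.759748
contact ratio ≈ 1.7597

1.7597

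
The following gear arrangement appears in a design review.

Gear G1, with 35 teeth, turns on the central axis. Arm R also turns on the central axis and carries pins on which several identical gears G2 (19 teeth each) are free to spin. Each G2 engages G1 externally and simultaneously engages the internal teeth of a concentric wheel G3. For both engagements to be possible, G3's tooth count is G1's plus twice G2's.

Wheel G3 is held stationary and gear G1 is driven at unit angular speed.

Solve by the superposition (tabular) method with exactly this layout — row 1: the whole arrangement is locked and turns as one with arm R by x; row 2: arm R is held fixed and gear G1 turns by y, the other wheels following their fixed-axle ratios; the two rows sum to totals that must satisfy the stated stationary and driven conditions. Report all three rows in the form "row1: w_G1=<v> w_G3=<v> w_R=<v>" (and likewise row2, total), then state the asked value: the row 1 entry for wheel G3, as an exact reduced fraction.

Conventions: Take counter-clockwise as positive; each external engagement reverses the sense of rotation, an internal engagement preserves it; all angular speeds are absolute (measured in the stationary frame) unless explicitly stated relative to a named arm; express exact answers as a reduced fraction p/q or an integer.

row1: w_G1=35/108 w_G3=35/108 w_R=35/108
row2: w_G1=73/108 w_G3=-35/108 w_R=0
total: w_G1=1 w_G3=0 w_R=35/108
asked value: 35/108

planetary set (35T centre, 19T on arm, 73T internal) — Willis relation
row 1: whole set turns with the arm by x
superposition row 2 [arm held]: sun y, ring −(35/73)·y, arm 0
boundary: total ω_ring = x − (35/73)·y = 0 and total ω_sun = x + y = 1  ⇒  y = 73/108, x = 35/108
row 2 ring = −(35/73)·73/108 = -35/108
totals (row 1 + row 2): sun 35/108 + 73/108 = 1, ring 35/108 + (-35/108) = 0, arm 35/108 + 0 = 35/108
asked cell (row1, ring) = 35/108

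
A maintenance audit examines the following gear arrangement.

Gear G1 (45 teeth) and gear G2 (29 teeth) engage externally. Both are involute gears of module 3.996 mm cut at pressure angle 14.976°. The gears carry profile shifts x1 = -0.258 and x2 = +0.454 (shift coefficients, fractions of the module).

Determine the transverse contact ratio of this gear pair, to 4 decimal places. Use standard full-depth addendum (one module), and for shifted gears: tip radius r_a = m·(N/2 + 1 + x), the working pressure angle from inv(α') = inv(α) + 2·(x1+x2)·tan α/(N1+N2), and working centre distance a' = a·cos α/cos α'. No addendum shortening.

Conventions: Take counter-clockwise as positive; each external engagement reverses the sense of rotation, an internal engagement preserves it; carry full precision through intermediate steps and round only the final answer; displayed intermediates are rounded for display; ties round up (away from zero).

single-mesh involute tooth geometry (45T engaging 29T at module 3.996)
base radii: r_b1 = 86.856131, r_b2 = 55.973951
tip radii: r_a1 = 92.875032, r_a2 = 63.752184
inv(α') = inv(14.976°) + 2·(-0.258+0.454)·tan α/(45+29) = 0.00753681  ⇒  α' = 16.03067°
a' = a·cos α / cos α' = 147.8520·cos 14.976°/cos 16.03067° = 148.608886
action lengths: √(r_a1²−r_b1²) = 32.890486, √(r_a2²−r_b2²) = 30.516516
base pitch p_b = π·m·cos α = 12.127404
CR = (32.890486 + 30.516516 − 148.608886·sin 16.03067°)/12.127404 = 1.844449
contact ratio ≈ 1.8444

1.8444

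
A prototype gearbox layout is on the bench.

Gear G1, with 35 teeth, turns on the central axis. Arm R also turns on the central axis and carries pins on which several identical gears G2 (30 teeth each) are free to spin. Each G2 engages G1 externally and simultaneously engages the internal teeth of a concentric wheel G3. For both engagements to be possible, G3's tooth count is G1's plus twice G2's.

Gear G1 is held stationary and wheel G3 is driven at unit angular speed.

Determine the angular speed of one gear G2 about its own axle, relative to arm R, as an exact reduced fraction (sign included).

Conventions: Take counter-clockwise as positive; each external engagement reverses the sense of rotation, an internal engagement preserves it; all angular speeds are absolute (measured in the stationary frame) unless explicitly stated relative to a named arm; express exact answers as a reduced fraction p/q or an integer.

133/156

class = planetary set [G3 = 35+2·30 = 95; Willis about the carrier]
ring teeth: 35 + 2·30 = 95
35(ω_sun−ω_arm) = −95(ω_ring−ω_arm),  ω_sun = 0, ω_ring = 1
35(0−ω_arm) = −95(1−ω_arm)  ⇒  130·ω_arm = 95  ⇒  ω_arm = 19/26
sun–planet mesh: 35·(0−19/26) = −30·(ω_p−ω_arm)  ⇒  ω_p−ω_arm = 133/156
exact speed ratio = 133/156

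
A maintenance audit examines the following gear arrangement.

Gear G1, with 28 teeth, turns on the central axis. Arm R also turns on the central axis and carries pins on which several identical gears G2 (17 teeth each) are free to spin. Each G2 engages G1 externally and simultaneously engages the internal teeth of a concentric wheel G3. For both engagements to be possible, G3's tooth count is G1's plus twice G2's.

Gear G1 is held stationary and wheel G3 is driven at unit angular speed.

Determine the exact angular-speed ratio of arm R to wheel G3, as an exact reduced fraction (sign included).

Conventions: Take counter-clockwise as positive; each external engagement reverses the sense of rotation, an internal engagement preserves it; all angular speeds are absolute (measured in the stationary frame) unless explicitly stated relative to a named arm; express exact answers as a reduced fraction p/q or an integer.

31/45

planetary set (28T centre, 17T on arm, 62T internal) — Willis relation
ring teeth: 28 + 2·17 = 62
28(ω_sun−ω_arm) = −62(ω_ring−ω_arm),  ω_sun = 0, ω_ring = 1
28(0−ω_arm) = −62(1−ω_arm)  ⇒  90·ω_arm = 62  ⇒  ω_arm = 31/45
ω_out/ω_in = 31/45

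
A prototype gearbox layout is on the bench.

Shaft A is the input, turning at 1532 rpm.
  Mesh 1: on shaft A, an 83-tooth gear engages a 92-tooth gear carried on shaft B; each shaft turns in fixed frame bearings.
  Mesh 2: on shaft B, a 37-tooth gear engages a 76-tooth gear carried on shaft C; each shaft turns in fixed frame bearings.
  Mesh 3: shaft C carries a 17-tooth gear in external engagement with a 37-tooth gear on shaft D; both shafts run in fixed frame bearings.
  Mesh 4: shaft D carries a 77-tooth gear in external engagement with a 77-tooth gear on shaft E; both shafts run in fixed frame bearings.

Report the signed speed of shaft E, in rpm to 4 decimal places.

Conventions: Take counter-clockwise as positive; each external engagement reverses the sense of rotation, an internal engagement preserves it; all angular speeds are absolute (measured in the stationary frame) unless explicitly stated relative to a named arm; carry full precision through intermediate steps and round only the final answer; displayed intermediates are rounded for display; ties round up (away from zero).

topology: fixed-axis compound train — 4 meshes, A→E
mesh 1 [83T→92T]: ω = 1532.0000×83/92 = 1382.1304 rpm, sense flips to −
mesh 2 [37T→76T]: ω = 1382.1304×37/76 = 672.8793 rpm, sense flips to +
mesh 3 [17T→37T]: ω = 672.8793×17/37 = 309.1608 rpm, sense flips to −
mesh 4 [77T→77T]: ω = 309.1608×77/77 = 309.1608 rpm, sense flips to +
signed output speed = +309.1608 rpm

+309.1608 rpm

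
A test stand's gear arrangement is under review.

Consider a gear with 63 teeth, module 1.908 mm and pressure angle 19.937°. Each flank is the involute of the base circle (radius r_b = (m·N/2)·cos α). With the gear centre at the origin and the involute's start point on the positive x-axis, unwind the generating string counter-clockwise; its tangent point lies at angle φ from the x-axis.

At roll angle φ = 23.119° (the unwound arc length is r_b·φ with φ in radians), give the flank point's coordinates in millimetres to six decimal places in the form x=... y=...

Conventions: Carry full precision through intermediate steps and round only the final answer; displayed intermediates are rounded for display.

topology: single-mesh involute geometry — m = 1.908, N = 63
pitch radius r_p = m·N/2 = 1.908·63/2 = 60.102000
base radius r_b = r_p·cos α = 60.102000·cos 19.937° = 56.499974
roll angle φ = 23.119° = 0.40350267 rad
x = r_b·(cos φ + φ·sin φ) = 60.913949
y = r_b·(sin φ − φ·cos φ) = 1.217247

x=60.913949 y=1.217247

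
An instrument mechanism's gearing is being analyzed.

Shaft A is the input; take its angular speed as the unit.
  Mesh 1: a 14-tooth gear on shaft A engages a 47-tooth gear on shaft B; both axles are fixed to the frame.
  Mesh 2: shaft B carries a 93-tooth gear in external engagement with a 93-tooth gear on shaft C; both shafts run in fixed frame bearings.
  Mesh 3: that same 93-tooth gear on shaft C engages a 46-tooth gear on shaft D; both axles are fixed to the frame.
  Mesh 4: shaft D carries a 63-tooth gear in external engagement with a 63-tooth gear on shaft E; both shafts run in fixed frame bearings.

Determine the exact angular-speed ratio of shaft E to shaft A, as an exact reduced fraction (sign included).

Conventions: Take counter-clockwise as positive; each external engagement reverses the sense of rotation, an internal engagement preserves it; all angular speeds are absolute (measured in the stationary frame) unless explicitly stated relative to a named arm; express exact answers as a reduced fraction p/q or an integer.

651/1081

class = fixed-axis compound train [4 meshes; 4 ratios multiply, 4 sense flips]
mesh 1 [14T→47T]: running ratio 14/47, sense −
mesh 2 [93T→93T]: running ratio 14/47, sense +
mesh 3 [93T→46T]: running ratio 651/1081, sense −
mesh 4 [63T→63T]: running ratio 651/1081, sense +
ω_out/ω_in = 651/1081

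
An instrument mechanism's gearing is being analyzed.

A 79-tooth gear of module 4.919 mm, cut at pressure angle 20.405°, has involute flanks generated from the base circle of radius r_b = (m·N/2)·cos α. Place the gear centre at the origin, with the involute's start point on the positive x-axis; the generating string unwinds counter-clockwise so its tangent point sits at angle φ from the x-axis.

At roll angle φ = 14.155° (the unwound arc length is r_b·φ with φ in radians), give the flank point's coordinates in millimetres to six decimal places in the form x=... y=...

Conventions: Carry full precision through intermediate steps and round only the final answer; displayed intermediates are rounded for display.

x=187.581374 y=0.909741

topology: single-mesh involute geometry — m = 4.919, N = 79
pitch radius r_p = m·N/2 = 4.919·79/2 = 194.300500
base radius r_b = r_p·cos α = 194.300500·cos 20.405° = 182.108448
roll angle φ = 14.155° = 0.24705136 rad
x = r_b·(cos φ + φ·sin φ) = 187.581374
y = r_b·(sin φ − φ·cos φ) = 0.909741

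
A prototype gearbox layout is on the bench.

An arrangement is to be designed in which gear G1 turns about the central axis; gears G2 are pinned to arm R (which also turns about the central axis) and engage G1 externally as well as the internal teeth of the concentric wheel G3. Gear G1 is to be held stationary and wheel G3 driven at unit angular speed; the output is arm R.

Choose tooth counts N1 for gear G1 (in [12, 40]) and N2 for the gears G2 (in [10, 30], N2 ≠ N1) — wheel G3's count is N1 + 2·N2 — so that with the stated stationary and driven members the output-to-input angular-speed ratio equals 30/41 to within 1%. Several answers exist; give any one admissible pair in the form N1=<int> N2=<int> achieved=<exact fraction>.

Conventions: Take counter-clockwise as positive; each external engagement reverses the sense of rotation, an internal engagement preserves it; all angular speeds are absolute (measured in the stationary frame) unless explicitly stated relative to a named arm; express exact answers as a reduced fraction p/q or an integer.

class = planetary set [ratio 30/41 wanted; Willis about the carrier]
Willis with ω_sun = 0: ω_arm/ω_ring = N3/(N1+N3); set equal to 30/41  ⇒  N3/N1 = (30/41)/(1 − 30/41) = 30/11
N3 = N1 + 2·N2  ⇒  N2/N1 = (N3/N1 − 1)/2 = (30/11 − 1)/2 = 19/22
smallest multiple with N1 ≥ 12 and N2 ≥ 10: k = 1  ⇒  N1 = 1·22 = 22, N2 = 1·19 = 19 (N1 ≤ 40, N2 ≤ 30, N2 ≠ N1 ✓), N3 = 22 + 2·19 = 60
check: N3/(N1+N3) with N1 = 22, N3 = 60 gives 30/41; |achieved − target| = 0 ≤ 3/410 ✓

N1=22 N2=19 achieved=30/41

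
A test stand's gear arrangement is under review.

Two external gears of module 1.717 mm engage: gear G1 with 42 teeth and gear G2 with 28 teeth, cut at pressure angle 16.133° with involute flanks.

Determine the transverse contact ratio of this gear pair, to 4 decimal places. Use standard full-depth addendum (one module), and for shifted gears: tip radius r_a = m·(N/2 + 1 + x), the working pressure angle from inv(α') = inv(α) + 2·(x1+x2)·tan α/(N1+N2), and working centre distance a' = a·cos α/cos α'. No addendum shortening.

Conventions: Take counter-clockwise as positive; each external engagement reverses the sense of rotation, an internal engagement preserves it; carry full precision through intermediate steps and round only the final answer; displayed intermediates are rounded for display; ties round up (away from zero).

recognized (one external pair, fixed centres): single-mesh tooth geometry, m = 1.717, N1 = 42, N2 = 28
base radii: r_b1 = 34.637049, r_b2 = 23.091366
tip radii: r_a1 = 37.774000, r_a2 = 25.755000
no profile shift: α' = α, a' = a
action lengths: √(r_a1²−r_b1²) = 15.071493, √(r_a2²−r_b2²) = 11.406526
base pitch p_b = π·m·cos α = 5.181690
CR = (15.071493 + 11.406526 − 60.095000·sin 16.13300°)/5.181690 = 1.887327
contact ratio ≈ 1.8873

1.8873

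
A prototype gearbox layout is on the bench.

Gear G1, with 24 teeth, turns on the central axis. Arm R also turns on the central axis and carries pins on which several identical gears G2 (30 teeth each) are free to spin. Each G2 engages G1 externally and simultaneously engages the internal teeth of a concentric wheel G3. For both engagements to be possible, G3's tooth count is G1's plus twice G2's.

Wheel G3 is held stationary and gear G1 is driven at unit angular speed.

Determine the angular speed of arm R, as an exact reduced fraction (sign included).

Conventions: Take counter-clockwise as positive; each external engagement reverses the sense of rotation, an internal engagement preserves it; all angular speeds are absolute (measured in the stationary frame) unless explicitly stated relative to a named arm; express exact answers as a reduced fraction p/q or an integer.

recognized (axles ride arm R): planetary set, 24/30/84 teeth
ring teeth: 24 + 2·30 = 84
24(ω_sun−ω_arm) = −84(ω_ring−ω_arm),  ω_ring = 0, ω_sun = 1
24(1−ω_arm) = −84(0−ω_arm)  ⇒  108·ω_arm = 24  ⇒  ω_arm = 2/9
exact speed ratio = 2/9

2/9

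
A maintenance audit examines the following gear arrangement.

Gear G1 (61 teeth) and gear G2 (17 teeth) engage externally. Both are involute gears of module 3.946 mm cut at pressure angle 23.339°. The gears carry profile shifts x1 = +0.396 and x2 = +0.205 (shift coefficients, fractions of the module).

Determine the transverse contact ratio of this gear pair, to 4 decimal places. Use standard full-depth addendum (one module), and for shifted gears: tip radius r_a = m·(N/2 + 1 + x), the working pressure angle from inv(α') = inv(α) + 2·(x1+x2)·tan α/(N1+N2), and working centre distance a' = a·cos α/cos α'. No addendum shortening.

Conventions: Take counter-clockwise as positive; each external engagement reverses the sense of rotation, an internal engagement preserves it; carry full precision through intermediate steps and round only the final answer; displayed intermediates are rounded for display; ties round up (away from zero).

1.4484

class = single-mesh tooth geometry [involute pair 61T × 17T, m = 3.946]
base radii: r_b1 = 110.505348, r_b2 = 30.796572
tip radii: r_a1 = 125.861616, r_a2 = 38.295930
inv(α') = inv(23.339°) + 2·(+0.396+0.205)·tan α/(61+17) = 0.03078195  ⇒  α' = 25.21051°
a' = a·cos α / cos α' = 153.8940·cos 23.339°/cos 25.21051° = 156.178048
action lengths: √(r_a1²−r_b1²) = 60.247112, √(r_a2²−r_b2²) = 22.762895
base pitch p_b = π·m·cos α = 11.382387
CR = (60.247112 + 22.762895 − 156.178048·sin 25.21051°)/11.382387 = 1.448440
contact ratio ≈ 1.4484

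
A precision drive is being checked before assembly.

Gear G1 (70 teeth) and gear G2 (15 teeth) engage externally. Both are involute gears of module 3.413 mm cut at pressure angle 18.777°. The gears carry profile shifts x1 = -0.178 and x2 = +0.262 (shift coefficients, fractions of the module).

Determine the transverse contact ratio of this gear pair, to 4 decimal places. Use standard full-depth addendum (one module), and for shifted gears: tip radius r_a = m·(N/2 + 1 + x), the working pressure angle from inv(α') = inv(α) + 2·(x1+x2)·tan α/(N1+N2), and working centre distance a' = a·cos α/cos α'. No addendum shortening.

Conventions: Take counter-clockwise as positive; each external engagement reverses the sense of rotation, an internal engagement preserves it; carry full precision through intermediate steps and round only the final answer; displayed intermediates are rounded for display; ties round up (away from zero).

recognized (one external pair, fixed centres): single-mesh tooth geometry, m = 3.413, N1 = 70, N2 = 15
base radii: r_b1 = 113.097432, r_b2 = 24.235164
tip radii: r_a1 = 122.260486, r_a2 = 29.904706
inv(α') = inv(18.777°) + 2·(-0.178+0.262)·tan α/(70+15) = 0.01293137  ⇒  α' = 19.10392°
a' = a·cos α / cos α' = 145.0525·cos 18.777°/cos 19.10392° = 145.336800
action lengths: √(r_a1²−r_b1²) = 46.439180, √(r_a2²−r_b2²) = 17.519939
base pitch p_b = π·m·cos α = 10.151602
CR = (46.439180 + 17.519939 − 145.336800·sin 19.10392°)/10.151602 = 1.614811
contact ratio ≈ 1.6148

1.6148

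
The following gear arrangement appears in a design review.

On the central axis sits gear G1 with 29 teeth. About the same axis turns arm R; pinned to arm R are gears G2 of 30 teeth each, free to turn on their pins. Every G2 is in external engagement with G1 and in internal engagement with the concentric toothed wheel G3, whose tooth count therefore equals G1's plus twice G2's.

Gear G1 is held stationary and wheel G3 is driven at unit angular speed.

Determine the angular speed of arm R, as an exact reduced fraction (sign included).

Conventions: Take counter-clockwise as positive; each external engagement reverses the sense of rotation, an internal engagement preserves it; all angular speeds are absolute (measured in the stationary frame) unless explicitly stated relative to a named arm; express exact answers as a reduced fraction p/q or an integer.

topology: planetary set — G1 29T / G2 30T / G3 89T, arm = carrier (Willis)
ring teeth: 29 + 2·30 = 89
29(ω_sun−ω_arm) = −89(ω_ring−ω_arm),  ω_sun = 0, ω_ring = 1
29(0−ω_arm) = −89(1−ω_arm)  ⇒  118·ω_arm = 89  ⇒  ω_arm = 89/118
exact speed ratio = 89/118

89/118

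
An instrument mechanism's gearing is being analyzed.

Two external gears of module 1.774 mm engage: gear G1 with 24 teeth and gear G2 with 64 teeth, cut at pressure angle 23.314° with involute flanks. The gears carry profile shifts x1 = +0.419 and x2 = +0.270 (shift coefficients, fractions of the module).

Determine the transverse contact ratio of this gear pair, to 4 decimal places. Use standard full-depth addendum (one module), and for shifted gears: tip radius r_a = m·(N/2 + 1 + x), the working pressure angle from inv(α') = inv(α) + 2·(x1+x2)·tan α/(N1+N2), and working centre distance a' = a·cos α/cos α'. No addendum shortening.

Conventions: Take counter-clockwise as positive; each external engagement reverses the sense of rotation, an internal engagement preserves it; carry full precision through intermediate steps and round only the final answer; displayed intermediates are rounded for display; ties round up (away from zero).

topology: single-mesh involute geometry — m = 1.774, 24T/64T pair
base radii: r_b1 = 19.549828, r_b2 = 52.132876
tip radii: r_a1 = 23.805306, r_a2 = 59.020980
inv(α') = inv(23.314°) + 2·(+0.419+0.270)·tan α/(24+64) = 0.03080008  ⇒  α' = 25.21520°
a' = a·cos α / cos α' = 78.0560·cos 23.314°/cos 25.21520° = 79.232440
action lengths: √(r_a1²−r_b1²) = 13.582960, √(r_a2²−r_b2²) = 27.670188
base pitch p_b = π·m·cos α = 5.118133
CR = (13.582960 + 27.670188 − 79.232440·sin 25.21520°)/5.118133 = 1.465105
contact ratio ≈ 1.4651

1.4651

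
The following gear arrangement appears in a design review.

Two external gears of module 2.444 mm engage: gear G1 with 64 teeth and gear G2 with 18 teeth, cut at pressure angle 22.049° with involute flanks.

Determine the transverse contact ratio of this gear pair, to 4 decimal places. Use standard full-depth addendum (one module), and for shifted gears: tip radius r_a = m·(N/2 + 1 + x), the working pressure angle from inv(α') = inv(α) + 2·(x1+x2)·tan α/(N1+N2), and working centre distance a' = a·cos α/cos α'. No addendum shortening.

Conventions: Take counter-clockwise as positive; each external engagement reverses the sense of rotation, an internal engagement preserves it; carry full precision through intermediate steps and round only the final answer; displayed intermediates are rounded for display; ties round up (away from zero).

1.5767

class = single-mesh tooth geometry [involute pair 64T × 18T, m = 2.444]
base radii: r_b1 = 72.488113, r_b2 = 20.387282
tip radii: r_a1 = 80.652000, r_a2 = 24.440000
no profile shift: α' = α, a' = a
action lengths: √(r_a1²−r_b1²) = 35.358430, √(r_a2²−r_b2²) = 13.478588
base pitch p_b = π·m·cos α = 7.116504
CR = (35.358430 + 13.478588 − 100.204000·sin 22.04900°)/7.116504 = 1.576687
contact ratio ≈ 1.5767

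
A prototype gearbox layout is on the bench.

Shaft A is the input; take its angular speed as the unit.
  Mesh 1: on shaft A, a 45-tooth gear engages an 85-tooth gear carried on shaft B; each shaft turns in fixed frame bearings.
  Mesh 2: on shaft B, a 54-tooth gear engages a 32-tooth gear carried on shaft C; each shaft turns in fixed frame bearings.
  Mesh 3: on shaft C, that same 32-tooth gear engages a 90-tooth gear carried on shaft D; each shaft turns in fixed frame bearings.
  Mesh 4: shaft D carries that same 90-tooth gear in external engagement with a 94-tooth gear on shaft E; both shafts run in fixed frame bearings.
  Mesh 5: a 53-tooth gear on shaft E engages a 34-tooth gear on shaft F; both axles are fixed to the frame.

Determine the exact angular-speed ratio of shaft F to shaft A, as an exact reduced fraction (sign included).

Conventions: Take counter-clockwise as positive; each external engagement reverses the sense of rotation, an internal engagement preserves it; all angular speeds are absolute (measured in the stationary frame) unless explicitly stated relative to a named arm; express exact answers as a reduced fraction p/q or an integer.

-12879/27166

class = fixed-axis compound train [5 meshes; 5 ratios multiply, 5 sense flips]
mesh 1 [45T→85T]: running ratio 9/17, sense −
mesh 2 [54T→32T]: running ratio 243/272, sense +
mesh 3 [32T→90T]: running ratio 27/85, sense −
mesh 4 [90T→94T]: running ratio 243/799, sense +
mesh 5 [53T→34T]: running ratio 12879/27166, sense −
ω_out/ω_in = -12879/27166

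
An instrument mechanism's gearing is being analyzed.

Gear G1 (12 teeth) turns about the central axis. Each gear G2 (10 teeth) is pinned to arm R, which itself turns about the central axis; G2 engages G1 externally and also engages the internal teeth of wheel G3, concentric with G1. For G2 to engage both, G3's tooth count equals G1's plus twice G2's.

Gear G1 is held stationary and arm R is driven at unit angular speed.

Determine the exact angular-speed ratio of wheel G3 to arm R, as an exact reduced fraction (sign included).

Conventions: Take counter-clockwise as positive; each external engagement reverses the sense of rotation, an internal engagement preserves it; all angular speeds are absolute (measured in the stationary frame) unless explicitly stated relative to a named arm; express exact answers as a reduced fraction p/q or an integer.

class = planetary set [G3 = 12+2·10 = 32; Willis about the carrier]
ring teeth: 12 + 2·10 = 32
12(ω_sun−ω_arm) = −32(ω_ring−ω_arm),  ω_sun = 0, ω_arm = 1
ω_ring = 1 − (12/32)(0−1) = 11/8
ω_out/ω_in = 11/8

11/8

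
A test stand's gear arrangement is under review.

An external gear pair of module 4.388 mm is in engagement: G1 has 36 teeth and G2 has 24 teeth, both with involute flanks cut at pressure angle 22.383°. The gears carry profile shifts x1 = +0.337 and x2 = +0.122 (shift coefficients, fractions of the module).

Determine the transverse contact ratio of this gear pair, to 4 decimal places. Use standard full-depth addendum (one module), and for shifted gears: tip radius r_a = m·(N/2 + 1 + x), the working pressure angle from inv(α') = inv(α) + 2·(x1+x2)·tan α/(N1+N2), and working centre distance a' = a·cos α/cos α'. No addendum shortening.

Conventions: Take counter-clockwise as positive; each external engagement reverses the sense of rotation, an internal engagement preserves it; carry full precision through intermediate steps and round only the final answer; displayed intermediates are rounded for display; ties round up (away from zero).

1.4848

topology: single-mesh involute geometry — m = 4.388, 36T/24T pair
base radii: r_b1 = 73.033271, r_b2 = 48.688847
tip radii: r_a1 = 84.850756, r_a2 = 57.579336
inv(α') = inv(22.383°) + 2·(+0.337+0.122)·tan α/(36+24) = 0.02746704  ⇒  α' = 24.31818°
a' = a·cos α / cos α' = 131.6400·cos 22.383°/cos 24.31818° = 133.573760
action lengths: √(r_a1²−r_b1²) = 43.194816, √(r_a2²−r_b2²) = 30.737210
base pitch p_b = π·m·cos α = 12.746710
CR = (43.194816 + 30.737210 − 133.573760·sin 24.31818°)/12.746710 = 1.484766
contact ratio ≈ 1.4848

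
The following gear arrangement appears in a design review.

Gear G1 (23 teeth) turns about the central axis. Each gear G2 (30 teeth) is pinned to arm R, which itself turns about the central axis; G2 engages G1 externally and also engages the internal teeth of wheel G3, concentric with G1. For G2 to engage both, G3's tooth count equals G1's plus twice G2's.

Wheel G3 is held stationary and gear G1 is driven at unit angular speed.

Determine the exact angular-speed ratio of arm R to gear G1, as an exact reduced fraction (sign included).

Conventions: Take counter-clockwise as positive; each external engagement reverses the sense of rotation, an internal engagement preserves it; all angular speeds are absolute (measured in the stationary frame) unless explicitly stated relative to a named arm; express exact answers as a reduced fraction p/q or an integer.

23/106

recognized (axles ride arm R): planetary set, 23/30/83 teeth
ring teeth: 23 + 2·30 = 83
23(ω_sun−ω_arm) = −83(ω_ring−ω_arm),  ω_ring = 0, ω_sun = 1
23(1−ω_arm) = −83(0−ω_arm)  ⇒  106·ω_arm = 23  ⇒  ω_arm = 23/106
ω_out/ω_in = 23/106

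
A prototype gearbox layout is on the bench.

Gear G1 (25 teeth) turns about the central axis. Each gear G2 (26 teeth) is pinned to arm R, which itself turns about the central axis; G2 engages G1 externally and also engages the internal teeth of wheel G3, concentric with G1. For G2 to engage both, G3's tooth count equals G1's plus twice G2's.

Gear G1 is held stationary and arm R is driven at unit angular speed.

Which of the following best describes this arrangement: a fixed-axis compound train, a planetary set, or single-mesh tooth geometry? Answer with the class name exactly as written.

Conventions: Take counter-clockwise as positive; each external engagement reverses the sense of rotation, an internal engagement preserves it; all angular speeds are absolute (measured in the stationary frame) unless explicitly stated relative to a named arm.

planetary set

topology: planetary set — G1 25T / G2 26T / G3 77T, arm = carrier (Willis)
classification: planetary set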